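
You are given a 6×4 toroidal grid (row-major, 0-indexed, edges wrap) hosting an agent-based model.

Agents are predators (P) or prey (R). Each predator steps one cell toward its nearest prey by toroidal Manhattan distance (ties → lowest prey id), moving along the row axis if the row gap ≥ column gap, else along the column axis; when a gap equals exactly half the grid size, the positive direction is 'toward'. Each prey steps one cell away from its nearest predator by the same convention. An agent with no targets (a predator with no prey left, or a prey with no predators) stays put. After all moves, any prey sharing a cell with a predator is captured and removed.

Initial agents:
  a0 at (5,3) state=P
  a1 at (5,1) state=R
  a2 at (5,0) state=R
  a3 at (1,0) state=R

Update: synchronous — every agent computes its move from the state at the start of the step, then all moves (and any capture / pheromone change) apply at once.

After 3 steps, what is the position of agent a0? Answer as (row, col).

(5, 2)

t=1: a0@(5,0):P a2@(5,1):R a3@(2,0):R
t=2: a0@(5,1):P a2@(5,2):R a3@(1,0):R
t=3: a0@(5,2):P a2@(5,3):R a3@(2,0):R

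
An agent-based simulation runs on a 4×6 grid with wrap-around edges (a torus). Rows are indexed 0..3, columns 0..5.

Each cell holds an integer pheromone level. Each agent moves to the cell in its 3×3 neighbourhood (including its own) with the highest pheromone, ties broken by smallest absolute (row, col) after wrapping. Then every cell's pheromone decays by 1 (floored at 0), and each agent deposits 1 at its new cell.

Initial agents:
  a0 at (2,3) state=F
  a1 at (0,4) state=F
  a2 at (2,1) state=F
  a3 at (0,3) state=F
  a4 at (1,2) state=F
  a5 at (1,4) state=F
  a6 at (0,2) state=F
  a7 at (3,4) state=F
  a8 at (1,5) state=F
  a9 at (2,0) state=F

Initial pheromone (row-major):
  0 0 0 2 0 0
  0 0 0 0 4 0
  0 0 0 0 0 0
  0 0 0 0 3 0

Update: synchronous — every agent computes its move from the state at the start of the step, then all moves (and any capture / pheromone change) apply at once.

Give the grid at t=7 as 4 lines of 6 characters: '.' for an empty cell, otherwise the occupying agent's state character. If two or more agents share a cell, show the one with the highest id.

......
F...F.
......
......

t=1: a0@(1,4) a1@(1,4) a2@(1,0) a3@(1,4) a4@(0,3) a5@(1,4) a6@(0,3) a7@(3,4) a8@(1,4) a9@(1,0) | pheromone: 0 0 0 3 0 0 / 2 0 0 0 8 0 / 0 0 0 0 0 0 / 0 0 0 0 3 0
t=2: a0@(1,4) a1@(1,4) a2@(1,0) a3@(1,4) a4@(1,4) a5@(1,4) a6@(1,4) a7@(0,3) a8@(1,4) a9@(1,0) | pheromone: 0 0 0 3 0 0 / 3 0 0 0 14 0 / 0 0 0 0 0 0 / 0 0 0 0 2 0
t=3: a0@(1,4) a1@(1,4) a2@(1,0) a3@(1,4) a4@(1,4) a5@(1,4) a6@(1,4) a7@(1,4) a8@(1,4) a9@(1,0) | pheromone: 0 0 0 2 0 0 / 4 0 0 0 21 0 / 0 0 0 0 0 0 / 0 0 0 0 1 0
t=4: a0@(1,4) a1@(1,4) a2@(1,0) a3@(1,4) a4@(1,4) a5@(1,4) a6@(1,4) a7@(1,4) a8@(1,4) a9@(1,0) | pheromone: 0 0 0 1 0 0 / 5 0 0 0 28 0 / 0 0 0 0 0 0 / 0 0 0 0 0 0
t=5: a0@(1,4) a1@(1,4) a2@(1,0) a3@(1,4) a4@(1,4) a5@(1,4) a6@(1,4) a7@(1,4) a8@(1,4) a9@(1,0) | pheromone: 0 0 0 0 0 0 / 6 0 0 0 35 0 / 0 0 0 0 0 0 / 0 0 0 0 0 0
t=6: a0@(1,4) a1@(1,4) a2@(1,0) a3@(1,4) a4@(1,4) a5@(1,4) a6@(1,4) a7@(1,4) a8@(1,4) a9@(1,0) | pheromone: 0 0 0 0 0 0 / 7 0 0 0 42 0 / 0 0 0 0 0 0 / 0 0 0 0 0 0
t=7: a0@(1,4) a1@(1,4) a2@(1,0) a3@(1,4) a4@(1,4) a5@(1,4) a6@(1,4) a7@(1,4) a8@(1,4) a9@(1,0) | pheromone: 0 0 0 0 0 0 / 8 0 0 0 49 0 / 0 0 0 0 0 0 / 0 0 0 0 0 0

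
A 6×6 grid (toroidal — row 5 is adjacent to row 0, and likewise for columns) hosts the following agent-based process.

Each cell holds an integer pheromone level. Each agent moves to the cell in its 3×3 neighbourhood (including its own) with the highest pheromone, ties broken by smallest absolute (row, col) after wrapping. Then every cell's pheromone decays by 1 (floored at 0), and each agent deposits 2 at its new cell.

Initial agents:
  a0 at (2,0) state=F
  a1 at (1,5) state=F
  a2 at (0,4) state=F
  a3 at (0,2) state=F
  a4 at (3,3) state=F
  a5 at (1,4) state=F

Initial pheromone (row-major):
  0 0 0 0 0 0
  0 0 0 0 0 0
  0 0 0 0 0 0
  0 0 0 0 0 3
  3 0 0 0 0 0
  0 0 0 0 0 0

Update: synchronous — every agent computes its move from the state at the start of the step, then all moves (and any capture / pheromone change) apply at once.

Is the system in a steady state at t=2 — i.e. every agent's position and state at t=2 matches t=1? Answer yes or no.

t=1: a0@(3,5) a1@(0,0) a2@(0,3) a3@(0,1) a4@(2,2) a5@(0,3) | pheromone: 2 2 0 4 0 0 / 0 0 0 0 0 0 / 0 0 2 0 0 0 / 0 0 0 0 0 4 / 2 0 0 0 0 0 / 0 0 0 0 0 0
t=2: a0@(3,5) a1@(0,0) a2@(0,3) a3@(0,0) a4@(2,2) a5@(0,3) | pheromone: 5 1 0 7 0 0 / 0 0 0 0 0 0 / 0 0 3 0 0 0 / 0 0 0 0 0 5 / 1 0 0 0 0 0 / 0 0 0 0 0 0

no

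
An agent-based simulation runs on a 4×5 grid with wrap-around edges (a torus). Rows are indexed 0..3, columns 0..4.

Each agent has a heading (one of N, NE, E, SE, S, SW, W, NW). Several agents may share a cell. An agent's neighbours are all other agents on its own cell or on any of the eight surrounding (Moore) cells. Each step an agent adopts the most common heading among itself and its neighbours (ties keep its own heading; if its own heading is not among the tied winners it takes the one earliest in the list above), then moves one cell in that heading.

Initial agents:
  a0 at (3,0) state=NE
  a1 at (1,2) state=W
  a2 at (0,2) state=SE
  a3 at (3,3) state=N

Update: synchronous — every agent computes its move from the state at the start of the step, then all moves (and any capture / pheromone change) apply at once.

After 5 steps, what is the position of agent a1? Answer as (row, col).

t=1: a0@(2,1):NE a1@(1,1):W a2@(1,3):SE a3@(2,3):N
t=2: a0@(1,2):NE a1@(1,0):W a2@(2,4):SE a3@(1,3):N
t=3: a0@(0,3):NE a1@(1,4):W a2@(3,0):SE a3@(0,3):N
t=4: a0@(3,4):NE a1@(1,3):W a2@(0,1):SE a3@(3,3):N
t=5: a0@(2,0):NE a1@(1,2):W a2@(1,2):SE a3@(2,3):N

(1, 2)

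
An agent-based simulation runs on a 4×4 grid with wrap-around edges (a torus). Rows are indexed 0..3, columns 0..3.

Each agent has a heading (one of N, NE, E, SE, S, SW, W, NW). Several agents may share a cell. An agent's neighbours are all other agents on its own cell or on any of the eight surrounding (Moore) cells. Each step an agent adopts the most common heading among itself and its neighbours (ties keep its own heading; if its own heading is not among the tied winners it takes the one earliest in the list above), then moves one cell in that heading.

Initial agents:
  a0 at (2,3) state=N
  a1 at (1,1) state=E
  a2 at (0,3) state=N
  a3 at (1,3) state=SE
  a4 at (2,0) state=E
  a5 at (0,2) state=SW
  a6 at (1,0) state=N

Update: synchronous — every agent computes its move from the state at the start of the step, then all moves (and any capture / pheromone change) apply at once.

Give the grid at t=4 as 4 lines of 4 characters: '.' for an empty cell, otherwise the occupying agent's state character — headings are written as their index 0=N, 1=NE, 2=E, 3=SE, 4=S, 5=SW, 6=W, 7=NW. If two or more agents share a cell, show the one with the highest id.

...0
02.0
...0
....

t=1: a0@(1,3):N a1@(1,2):E a2@(3,3):N a3@(0,3):N a4@(2,1):E a5@(1,1):SW a6@(0,0):N
t=2: a0@(0,3):N a1@(1,3):E a2@(2,3):N a3@(3,3):N a4@(2,2):E a5@(1,2):E a6@(3,0):N
t=3: a0@(3,3):N a1@(1,0):E a2@(1,3):N a3@(2,3):N a4@(2,3):E a5@(1,3):E a6@(2,0):N
t=4: a0@(2,3):N a1@(1,1):E a2@(0,3):N a3@(1,3):N a4@(1,3):N a5@(1,0):E a6@(1,0):N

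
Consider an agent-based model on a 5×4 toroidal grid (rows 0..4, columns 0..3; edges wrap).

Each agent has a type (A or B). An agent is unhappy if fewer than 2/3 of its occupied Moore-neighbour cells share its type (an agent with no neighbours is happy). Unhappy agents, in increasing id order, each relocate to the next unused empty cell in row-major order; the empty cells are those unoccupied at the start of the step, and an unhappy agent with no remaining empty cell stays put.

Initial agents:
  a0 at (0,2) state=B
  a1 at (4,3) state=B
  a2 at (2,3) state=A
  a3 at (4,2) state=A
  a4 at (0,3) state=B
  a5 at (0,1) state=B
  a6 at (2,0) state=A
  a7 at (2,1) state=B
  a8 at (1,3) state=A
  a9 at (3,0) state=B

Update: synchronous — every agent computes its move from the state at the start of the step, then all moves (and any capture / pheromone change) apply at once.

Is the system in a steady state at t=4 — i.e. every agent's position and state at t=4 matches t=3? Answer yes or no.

t=1: a0@(0,0):B a1@(4,3):B a2@(2,3):A a3@(1,0):A a4@(1,1):B a5@(1,2):B a6@(2,2):A a7@(3,1):B a8@(3,2):A a9@(3,3):B
t=2: a0@(0,0):B a1@(4,3):B a2@(0,1):A a3@(0,2):A a4@(0,3):B a5@(1,3):B a6@(2,0):A a7@(2,1):B a8@(3,0):A a9@(4,0):B
t=3: a0@(0,0):B a1@(1,0):B a2@(1,1):A a3@(1,2):A a4@(0,3):B a5@(2,2):B a6@(2,3):A a7@(3,1):B a8@(3,2):A a9@(3,3):B
t=4: a0@(0,0):B a1@(0,1):B a2@(0,2):A a3@(1,3):A a4@(0,3):B a5@(2,0):B a6@(2,1):A a7@(3,0):B a8@(4,0):A a9@(4,1):B

no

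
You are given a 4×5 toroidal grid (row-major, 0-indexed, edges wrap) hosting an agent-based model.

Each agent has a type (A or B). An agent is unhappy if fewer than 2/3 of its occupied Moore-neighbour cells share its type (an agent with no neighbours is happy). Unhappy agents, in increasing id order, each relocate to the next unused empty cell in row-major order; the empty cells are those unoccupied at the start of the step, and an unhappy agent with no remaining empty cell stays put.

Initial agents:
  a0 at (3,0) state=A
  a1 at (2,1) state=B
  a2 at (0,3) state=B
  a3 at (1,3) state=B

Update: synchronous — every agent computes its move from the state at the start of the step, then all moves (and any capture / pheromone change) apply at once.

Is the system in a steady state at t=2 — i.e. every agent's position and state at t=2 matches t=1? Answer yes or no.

t=1: a0@(0,0):A a1@(0,1):B a2@(0,3):B a3@(1,3):B
t=2: a0@(0,2):A a1@(0,4):B a2@(0,3):B a3@(1,3):B

no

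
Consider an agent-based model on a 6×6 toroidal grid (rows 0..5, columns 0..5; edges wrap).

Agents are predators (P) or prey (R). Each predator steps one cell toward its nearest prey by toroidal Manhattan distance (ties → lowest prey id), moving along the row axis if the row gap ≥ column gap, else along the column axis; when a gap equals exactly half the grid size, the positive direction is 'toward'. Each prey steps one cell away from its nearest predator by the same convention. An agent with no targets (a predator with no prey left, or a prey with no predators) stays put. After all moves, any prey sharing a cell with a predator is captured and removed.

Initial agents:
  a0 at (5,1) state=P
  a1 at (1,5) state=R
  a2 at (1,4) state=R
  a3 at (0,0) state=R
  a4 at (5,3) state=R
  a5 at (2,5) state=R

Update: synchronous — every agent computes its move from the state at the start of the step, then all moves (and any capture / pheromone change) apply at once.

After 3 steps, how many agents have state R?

t=1: a0@(0,1):P a1@(2,5):R a2@(1,3):R a3@(1,0):R a4@(5,4):R a5@(1,5):R
t=2: a0@(1,1):P a1@(3,5):R a2@(1,4):R a3@(2,0):R a4@(5,3):R a5@(1,4):R
t=3: a0@(2,1):P a1@(4,5):R a2@(1,3):R a3@(3,0):R a4@(4,3):R a5@(1,3):R

5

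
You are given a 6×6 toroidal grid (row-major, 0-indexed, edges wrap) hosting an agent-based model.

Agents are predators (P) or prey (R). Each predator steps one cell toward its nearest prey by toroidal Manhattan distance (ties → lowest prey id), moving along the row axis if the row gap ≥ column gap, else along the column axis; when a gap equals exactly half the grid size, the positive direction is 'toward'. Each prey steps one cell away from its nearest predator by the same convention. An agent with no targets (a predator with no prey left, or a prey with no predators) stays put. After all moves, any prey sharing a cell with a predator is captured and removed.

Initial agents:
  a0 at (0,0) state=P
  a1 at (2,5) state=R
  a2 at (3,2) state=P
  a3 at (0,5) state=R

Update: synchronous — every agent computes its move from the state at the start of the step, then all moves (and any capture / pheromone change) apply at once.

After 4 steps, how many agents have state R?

2

t=1: a0@(0,5):P a1@(3,5):R a2@(3,3):P a3@(0,4):R
t=2: a0@(0,4):P a1@(3,0):R a2@(3,4):P a3@(0,3):R
t=3: a0@(0,3):P a1@(3,1):R a2@(3,5):P a3@(0,2):R
t=4: a0@(0,2):P a1@(3,2):R a2@(3,0):P a3@(0,1):R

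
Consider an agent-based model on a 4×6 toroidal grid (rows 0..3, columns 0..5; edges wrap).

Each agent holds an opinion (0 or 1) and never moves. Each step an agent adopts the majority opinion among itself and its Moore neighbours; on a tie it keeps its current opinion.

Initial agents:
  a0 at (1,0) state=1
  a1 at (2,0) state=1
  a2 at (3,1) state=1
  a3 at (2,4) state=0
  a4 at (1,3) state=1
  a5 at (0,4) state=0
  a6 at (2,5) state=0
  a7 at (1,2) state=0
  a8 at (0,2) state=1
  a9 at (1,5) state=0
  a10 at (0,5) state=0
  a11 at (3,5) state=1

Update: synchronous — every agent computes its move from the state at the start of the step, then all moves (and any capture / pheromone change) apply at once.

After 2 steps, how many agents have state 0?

t=1: a0@(1,0):0 a1@(2,0):1 a2@(3,1):1 a3@(2,4):0 a4@(1,3):0 a5@(0,4):0 a6@(2,5):0 a7@(1,2):1 a8@(0,2):1 a9@(1,5):0 a10@(0,5):0 a11@(3,5):0
t=2: a0@(1,0):0 a1@(2,0):0 a2@(3,1):1 a3@(2,4):0 a4@(1,3):0 a5@(0,4):0 a6@(2,5):0 a7@(1,2):1 a8@(0,2):1 a9@(1,5):0 a10@(0,5):0 a11@(3,5):0

9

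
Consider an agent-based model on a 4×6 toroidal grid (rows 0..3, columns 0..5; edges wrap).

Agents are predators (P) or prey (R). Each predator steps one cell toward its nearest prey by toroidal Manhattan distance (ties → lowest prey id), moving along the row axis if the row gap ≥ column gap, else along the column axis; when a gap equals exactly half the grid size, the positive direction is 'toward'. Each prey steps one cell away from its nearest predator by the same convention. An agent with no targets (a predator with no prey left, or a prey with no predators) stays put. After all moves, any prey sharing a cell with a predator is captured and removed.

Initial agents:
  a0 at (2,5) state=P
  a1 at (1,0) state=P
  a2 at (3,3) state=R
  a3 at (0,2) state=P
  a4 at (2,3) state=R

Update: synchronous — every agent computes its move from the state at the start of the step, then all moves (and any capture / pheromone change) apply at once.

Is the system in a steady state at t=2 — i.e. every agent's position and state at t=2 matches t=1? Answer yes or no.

no

t=1: a0@(2,4):P a1@(1,1):P a2@(2,3):R a3@(3,2):P a4@(2,2):R
t=2: a0@(2,3):P a1@(2,1):P a3@(2,2):P a4@(1,2):R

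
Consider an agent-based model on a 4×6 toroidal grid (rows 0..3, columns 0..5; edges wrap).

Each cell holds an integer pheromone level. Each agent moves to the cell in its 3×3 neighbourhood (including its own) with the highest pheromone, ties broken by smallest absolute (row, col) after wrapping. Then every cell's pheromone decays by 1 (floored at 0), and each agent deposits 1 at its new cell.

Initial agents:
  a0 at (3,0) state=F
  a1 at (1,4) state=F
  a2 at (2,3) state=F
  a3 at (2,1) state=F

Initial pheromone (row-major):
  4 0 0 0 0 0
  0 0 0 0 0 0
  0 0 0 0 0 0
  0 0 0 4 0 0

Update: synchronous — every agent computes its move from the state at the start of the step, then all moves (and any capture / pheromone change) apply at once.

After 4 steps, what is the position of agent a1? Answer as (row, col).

t=1: a0@(0,0) a1@(0,3) a2@(3,3) a3@(1,0) | pheromone: 4 0 0 1 0 0 / 1 0 0 0 0 0 / 0 0 0 0 0 0 / 0 0 0 4 0 0
t=2: a0@(0,0) a1@(3,3) a2@(3,3) a3@(0,0) | pheromone: 5 0 0 0 0 0 / 0 0 0 0 0 0 / 0 0 0 0 0 0 / 0 0 0 5 0 0
t=3: a0@(0,0) a1@(3,3) a2@(3,3) a3@(0,0) | pheromone: 6 0 0 0 0 0 / 0 0 0 0 0 0 / 0 0 0 0 0 0 / 0 0 0 6 0 0
t=4: a0@(0,0) a1@(3,3) a2@(3,3) a3@(0,0) | pheromone: 7 0 0 0 0 0 / 0 0 0 0 0 0 / 0 0 0 0 0 0 / 0 0 0 7 0 0

(3, 3)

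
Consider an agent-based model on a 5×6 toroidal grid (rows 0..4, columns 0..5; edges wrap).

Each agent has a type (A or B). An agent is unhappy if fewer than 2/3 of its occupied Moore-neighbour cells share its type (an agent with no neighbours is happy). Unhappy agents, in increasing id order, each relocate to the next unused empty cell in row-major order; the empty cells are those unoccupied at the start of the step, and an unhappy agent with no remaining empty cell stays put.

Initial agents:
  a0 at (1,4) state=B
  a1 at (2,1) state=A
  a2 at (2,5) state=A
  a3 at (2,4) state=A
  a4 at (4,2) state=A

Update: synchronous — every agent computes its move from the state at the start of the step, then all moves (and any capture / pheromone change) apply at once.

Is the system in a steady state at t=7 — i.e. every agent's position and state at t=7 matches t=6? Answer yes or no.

t=1: a0@(0,0):B a1@(2,1):A a2@(0,1):A a3@(0,2):A a4@(4,2):A
t=2: a0@(0,3):B a1@(2,1):A a2@(0,1):A a3@(0,2):A a4@(4,2):A
t=3: a0@(0,0):B a1@(2,1):A a2@(0,1):A a3@(0,2):A a4@(4,2):A
t=4: a0@(0,3):B a1@(2,1):A a2@(0,1):A a3@(0,2):A a4@(4,2):A
t=5: a0@(0,0):B a1@(2,1):A a2@(0,1):A a3@(0,2):A a4@(4,2):A
t=6: a0@(0,3):B a1@(2,1):A a2@(0,1):A a3@(0,2):A a4@(4,2):A
t=7: a0@(0,0):B a1@(2,1):A a2@(0,1):A a3@(0,2):A a4@(4,2):A

no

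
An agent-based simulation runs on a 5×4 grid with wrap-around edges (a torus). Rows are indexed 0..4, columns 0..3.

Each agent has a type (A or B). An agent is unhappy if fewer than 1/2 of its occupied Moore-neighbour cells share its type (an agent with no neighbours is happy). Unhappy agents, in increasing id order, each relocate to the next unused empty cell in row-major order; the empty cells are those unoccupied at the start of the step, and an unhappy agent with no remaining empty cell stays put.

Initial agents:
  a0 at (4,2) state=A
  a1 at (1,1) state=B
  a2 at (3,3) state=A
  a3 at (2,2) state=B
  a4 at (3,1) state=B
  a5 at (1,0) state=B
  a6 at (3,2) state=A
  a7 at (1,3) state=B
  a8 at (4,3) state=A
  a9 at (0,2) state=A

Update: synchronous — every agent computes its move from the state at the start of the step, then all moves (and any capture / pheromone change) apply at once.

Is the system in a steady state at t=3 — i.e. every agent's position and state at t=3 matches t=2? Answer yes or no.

t=1: a0@(4,2):A a1@(1,1):B a2@(3,3):A a3@(2,2):B a4@(0,0):B a5@(1,0):B a6@(3,2):A a7@(1,3):B a8@(4,3):A a9@(0,2):A
t=2: (unchanged — steady state)

yes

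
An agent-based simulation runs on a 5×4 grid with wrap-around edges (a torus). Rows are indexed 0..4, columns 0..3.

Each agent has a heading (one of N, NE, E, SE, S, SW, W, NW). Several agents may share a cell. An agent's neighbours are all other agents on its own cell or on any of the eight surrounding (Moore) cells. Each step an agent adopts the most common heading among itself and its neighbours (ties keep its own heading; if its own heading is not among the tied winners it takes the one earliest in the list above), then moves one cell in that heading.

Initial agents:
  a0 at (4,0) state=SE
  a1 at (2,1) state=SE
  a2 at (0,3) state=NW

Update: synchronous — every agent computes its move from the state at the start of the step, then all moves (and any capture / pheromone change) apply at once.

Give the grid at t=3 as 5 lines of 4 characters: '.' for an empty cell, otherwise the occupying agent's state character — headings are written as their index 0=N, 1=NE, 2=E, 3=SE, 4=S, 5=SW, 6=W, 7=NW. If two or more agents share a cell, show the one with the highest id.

3...
3...
...3
....
....

t=1: a0@(0,1):SE a1@(3,2):SE a2@(4,2):NW
t=2: a0@(1,2):SE a1@(4,3):SE a2@(0,3):SE
t=3: a0@(2,3):SE a1@(0,0):SE a2@(1,0):SE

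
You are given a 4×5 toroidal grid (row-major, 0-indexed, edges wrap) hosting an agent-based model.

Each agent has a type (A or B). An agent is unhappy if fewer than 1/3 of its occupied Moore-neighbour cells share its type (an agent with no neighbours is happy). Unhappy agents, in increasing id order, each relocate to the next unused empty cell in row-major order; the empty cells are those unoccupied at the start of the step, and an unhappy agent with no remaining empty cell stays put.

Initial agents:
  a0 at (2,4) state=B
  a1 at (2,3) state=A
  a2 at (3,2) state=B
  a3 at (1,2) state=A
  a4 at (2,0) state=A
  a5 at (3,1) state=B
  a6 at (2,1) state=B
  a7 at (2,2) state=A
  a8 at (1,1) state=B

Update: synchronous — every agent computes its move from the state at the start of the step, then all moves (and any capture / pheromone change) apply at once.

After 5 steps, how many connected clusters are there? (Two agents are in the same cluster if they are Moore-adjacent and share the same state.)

2

t=1: a0@(0,0):B a1@(2,3):A a2@(3,2):B a3@(1,2):A a4@(0,1):A a5@(3,1):B a6@(2,1):B a7@(2,2):A a8@(0,2):B
t=2: a0@(0,0):B a1@(2,3):A a2@(3,2):B a3@(1,2):A a4@(0,3):A a5@(3,1):B a6@(2,1):B a7@(2,2):A a8@(0,2):B
t=3: (unchanged — steady state)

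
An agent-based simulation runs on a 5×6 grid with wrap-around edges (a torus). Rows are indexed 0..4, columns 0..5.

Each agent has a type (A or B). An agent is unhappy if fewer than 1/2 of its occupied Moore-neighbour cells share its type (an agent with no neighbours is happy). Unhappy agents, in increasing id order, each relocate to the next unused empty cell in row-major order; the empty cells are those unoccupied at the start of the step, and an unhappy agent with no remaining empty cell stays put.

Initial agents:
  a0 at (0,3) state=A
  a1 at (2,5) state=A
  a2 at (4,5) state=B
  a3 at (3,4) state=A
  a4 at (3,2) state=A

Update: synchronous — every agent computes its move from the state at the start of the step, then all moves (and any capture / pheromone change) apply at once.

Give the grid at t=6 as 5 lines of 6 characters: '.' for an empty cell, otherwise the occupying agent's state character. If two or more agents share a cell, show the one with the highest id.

B..A..
......
.....A
..A.A.
......

t=1: a0@(0,3):A a1@(2,5):A a2@(0,0):B a3@(3,4):A a4@(3,2):A
t=2: (unchanged — steady state)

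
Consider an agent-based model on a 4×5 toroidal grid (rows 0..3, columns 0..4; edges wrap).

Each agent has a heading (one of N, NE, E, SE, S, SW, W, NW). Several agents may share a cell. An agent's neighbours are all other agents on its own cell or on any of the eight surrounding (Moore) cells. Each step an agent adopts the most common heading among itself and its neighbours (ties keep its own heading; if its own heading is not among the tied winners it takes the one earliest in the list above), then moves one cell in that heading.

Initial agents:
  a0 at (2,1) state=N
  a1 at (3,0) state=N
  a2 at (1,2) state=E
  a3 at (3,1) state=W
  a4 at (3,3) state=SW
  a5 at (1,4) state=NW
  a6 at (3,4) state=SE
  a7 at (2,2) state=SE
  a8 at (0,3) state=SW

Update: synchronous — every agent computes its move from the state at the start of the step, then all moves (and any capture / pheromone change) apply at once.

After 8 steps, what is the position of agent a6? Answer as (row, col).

t=1: a0@(1,1):N a1@(2,0):N a2@(1,3):E a3@(2,1):N a4@(0,2):SW a5@(0,3):NW a6@(0,3):SW a7@(3,3):SE a8@(1,2):SW
t=2: a0@(0,1):N a1@(1,0):N a2@(2,2):SW a3@(1,1):N a4@(1,1):SW a5@(1,2):SW a6@(1,2):SW a7@(0,2):SW a8@(2,1):SW
t=3: a0@(1,0):SW a1@(0,0):N a2@(3,1):SW a3@(2,0):SW a4@(2,0):SW a5@(2,1):SW a6@(2,1):SW a7@(1,1):SW a8@(3,0):SW
t=4: a0@(2,4):SW a1@(1,4):SW a2@(0,0):SW a3@(3,4):SW a4@(3,4):SW a5@(3,0):SW a6@(3,0):SW a7@(2,0):SW a8@(0,4):SW
t=5: a0@(3,3):SW a1@(2,3):SW a2@(1,4):SW a3@(0,3):SW a4@(0,3):SW a5@(0,4):SW a6@(0,4):SW a7@(3,4):SW a8@(1,3):SW
t=6: a0@(0,2):SW a1@(3,2):SW a2@(2,3):SW a3@(1,2):SW a4@(1,2):SW a5@(1,3):SW a6@(1,3):SW a7@(0,3):SW a8@(2,2):SW
t=7: a0@(1,1):SW a1@(0,1):SW a2@(3,2):SW a3@(2,1):SW a4@(2,1):SW a5@(2,2):SW a6@(2,2):SW a7@(1,2):SW a8@(3,1):SW
t=8: a0@(2,0):SW a1@(1,0):SW a2@(0,1):SW a3@(3,0):SW a4@(3,0):SW a5@(3,1):SW a6@(3,1):SW a7@(2,1):SW a8@(0,0):SW

(3, 1)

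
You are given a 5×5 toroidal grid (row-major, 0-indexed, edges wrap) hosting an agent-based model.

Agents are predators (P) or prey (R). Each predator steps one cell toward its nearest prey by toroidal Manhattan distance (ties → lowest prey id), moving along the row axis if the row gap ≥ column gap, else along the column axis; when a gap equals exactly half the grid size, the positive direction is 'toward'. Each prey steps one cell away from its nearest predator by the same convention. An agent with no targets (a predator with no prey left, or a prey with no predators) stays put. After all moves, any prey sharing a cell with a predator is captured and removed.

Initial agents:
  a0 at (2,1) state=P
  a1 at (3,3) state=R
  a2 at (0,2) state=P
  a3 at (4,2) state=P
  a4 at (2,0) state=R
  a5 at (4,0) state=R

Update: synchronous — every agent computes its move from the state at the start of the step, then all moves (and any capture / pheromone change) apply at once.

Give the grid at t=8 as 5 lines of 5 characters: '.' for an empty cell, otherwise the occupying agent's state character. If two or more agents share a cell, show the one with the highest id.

t=1: a0@(2,0):P a1@(2,3):R a2@(4,2):P a3@(3,2):P a4@(2,4):R a5@(4,4):R
t=2: a0@(2,4):P a2@(4,3):P a3@(2,2):P a4@(2,3):R a5@(4,0):R
t=3: a0@(2,3):P a2@(3,3):P a3@(2,3):P a4@(2,2):R a5@(4,1):R
t=4: a0@(2,2):P a2@(2,3):P a3@(2,2):P a4@(2,1):R a5@(4,0):R
t=5: a0@(2,1):P a2@(2,2):P a3@(2,1):P a4@(2,0):R a5@(0,0):R
t=6: a0@(2,0):P a2@(2,1):P a3@(2,0):P a4@(2,4):R a5@(4,0):R
t=7: a0@(2,4):P a2@(2,0):P a3@(2,4):P a4@(2,3):R a5@(0,0):R
t=8: a0@(2,3):P a2@(2,4):P a3@(2,3):P a4@(2,2):R a5@(4,0):R

.....
.....
..RPP
.....
R....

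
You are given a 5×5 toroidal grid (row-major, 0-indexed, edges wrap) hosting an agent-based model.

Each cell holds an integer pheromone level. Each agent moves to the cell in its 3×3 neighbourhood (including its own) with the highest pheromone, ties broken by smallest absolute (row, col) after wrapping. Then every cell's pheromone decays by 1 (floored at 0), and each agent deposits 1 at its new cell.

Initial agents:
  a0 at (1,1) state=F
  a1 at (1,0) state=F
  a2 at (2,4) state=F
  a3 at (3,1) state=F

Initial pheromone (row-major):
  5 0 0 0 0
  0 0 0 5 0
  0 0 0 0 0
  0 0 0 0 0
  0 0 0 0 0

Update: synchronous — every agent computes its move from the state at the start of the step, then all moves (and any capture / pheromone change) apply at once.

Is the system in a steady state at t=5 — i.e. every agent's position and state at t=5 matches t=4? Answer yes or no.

t=1: a0@(0,0) a1@(0,0) a2@(1,3) a3@(2,0) | pheromone: 6 0 0 0 0 / 0 0 0 5 0 / 1 0 0 0 0 / 0 0 0 0 0 / 0 0 0 0 0
t=2: a0@(0,0) a1@(0,0) a2@(1,3) a3@(2,0) | pheromone: 7 0 0 0 0 / 0 0 0 5 0 / 1 0 0 0 0 / 0 0 0 0 0 / 0 0 0 0 0
t=3: a0@(0,0) a1@(0,0) a2@(1,3) a3@(2,0) | pheromone: 8 0 0 0 0 / 0 0 0 5 0 / 1 0 0 0 0 / 0 0 0 0 0 / 0 0 0 0 0
t=4: a0@(0,0) a1@(0,0) a2@(1,3) a3@(2,0) | pheromone: 9 0 0 0 0 / 0 0 0 5 0 / 1 0 0 0 0 / 0 0 0 0 0 / 0 0 0 0 0
t=5: a0@(0,0) a1@(0,0) a2@(1,3) a3@(2,0) | pheromone: 10 0 0 0 0 / 0 0 0 5 0 / 1 0 0 0 0 / 0 0 0 0 0 / 0 0 0 0 0

yes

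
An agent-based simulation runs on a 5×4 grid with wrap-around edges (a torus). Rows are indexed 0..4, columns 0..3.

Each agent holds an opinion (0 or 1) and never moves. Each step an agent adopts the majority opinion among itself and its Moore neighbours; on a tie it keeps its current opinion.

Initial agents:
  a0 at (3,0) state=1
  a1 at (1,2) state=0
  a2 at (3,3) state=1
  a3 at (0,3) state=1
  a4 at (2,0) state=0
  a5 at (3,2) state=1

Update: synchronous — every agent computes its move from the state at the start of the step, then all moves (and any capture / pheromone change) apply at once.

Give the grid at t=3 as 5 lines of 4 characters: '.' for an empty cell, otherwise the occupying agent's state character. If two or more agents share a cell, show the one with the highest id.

t=1: a0@(3,0):1 a1@(1,2):0 a2@(3,3):1 a3@(0,3):1 a4@(2,0):1 a5@(3,2):1
t=2: (unchanged — steady state)

...1
..0.
1...
1.11
....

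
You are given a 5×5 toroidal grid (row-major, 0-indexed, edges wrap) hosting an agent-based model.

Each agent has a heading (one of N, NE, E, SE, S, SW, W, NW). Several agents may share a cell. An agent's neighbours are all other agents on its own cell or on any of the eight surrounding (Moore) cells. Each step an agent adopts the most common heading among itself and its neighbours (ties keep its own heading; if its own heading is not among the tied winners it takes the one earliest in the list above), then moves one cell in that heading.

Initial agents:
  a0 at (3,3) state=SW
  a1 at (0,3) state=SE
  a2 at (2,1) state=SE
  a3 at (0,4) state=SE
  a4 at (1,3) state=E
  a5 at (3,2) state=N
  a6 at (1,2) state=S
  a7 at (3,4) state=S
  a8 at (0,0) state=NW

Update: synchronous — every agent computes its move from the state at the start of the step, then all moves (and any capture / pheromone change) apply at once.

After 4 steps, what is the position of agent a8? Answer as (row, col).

t=1: a0@(4,2):SW a1@(1,4):SE a2@(3,2):SE a3@(1,0):SE a4@(2,4):SE a5@(2,2):N a6@(2,3):SE a7@(4,4):S a8@(4,4):NW
t=2: a0@(0,1):SW a1@(2,0):SE a2@(4,3):SE a3@(2,1):SE a4@(3,0):SE a5@(3,3):SE a6@(3,4):SE a7@(0,4):S a8@(3,3):NW
t=3: a0@(1,0):SW a1@(3,1):SE a2@(0,4):SE a3@(3,2):SE a4@(4,1):SE a5@(4,4):SE a6@(4,0):SE a7@(1,4):S a8@(4,4):SE
t=4: a0@(2,4):SW a1@(4,2):SE a2@(1,0):SE a3@(4,3):SE a4@(0,2):SE a5@(0,0):SE a6@(0,1):SE a7@(2,4):S a8@(0,0):SE

(0, 0)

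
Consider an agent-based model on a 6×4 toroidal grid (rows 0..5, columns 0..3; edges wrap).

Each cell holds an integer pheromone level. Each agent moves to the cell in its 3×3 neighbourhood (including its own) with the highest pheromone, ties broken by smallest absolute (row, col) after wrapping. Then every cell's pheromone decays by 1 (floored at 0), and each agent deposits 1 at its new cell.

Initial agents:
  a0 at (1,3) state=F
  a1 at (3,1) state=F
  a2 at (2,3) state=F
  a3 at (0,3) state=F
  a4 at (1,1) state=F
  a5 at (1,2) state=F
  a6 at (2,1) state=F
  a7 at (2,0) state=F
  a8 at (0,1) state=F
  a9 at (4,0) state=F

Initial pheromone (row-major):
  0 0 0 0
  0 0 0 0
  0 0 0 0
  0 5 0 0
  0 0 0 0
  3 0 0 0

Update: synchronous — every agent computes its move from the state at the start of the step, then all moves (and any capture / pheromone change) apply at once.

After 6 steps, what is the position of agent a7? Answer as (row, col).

t=1: a0@(0,0) a1@(3,1) a2@(1,0) a3@(5,0) a4@(0,0) a5@(0,1) a6@(3,1) a7@(3,1) a8@(5,0) a9@(3,1) | pheromone: 2 1 0 0 / 1 0 0 0 / 0 0 0 0 / 0 8 0 0 / 0 0 0 0 / 4 0 0 0
t=2: a0@(5,0) a1@(3,1) a2@(0,0) a3@(5,0) a4@(5,0) a5@(5,0) a6@(3,1) a7@(3,1) a8@(5,0) a9@(3,1) | pheromone: 2 0 0 0 / 0 0 0 0 / 0 0 0 0 / 0 11 0 0 / 0 0 0 0 / 8 0 0 0
t=3: a0@(5,0) a1@(3,1) a2@(5,0) a3@(5,0) a4@(5,0) a5@(5,0) a6@(3,1) a7@(3,1) a8@(5,0) a9@(3,1) | pheromone: 1 0 0 0 / 0 0 0 0 / 0 0 0 0 / 0 14 0 0 / 0 0 0 0 / 13 0 0 0
t=4: a0@(5,0) a1@(3,1) a2@(5,0) a3@(5,0) a4@(5,0) a5@(5,0) a6@(3,1) a7@(3,1) a8@(5,0) a9@(3,1) | pheromone: 0 0 0 0 / 0 0 0 0 / 0 0 0 0 / 0 17 0 0 / 0 0 0 0 / 18 0 0 0
t=5: a0@(5,0) a1@(3,1) a2@(5,0) a3@(5,0) a4@(5,0) a5@(5,0) a6@(3,1) a7@(3,1) a8@(5,0) a9@(3,1) | pheromone: 0 0 0 0 / 0 0 0 0 / 0 0 0 0 / 0 20 0 0 / 0 0 0 0 / 23 0 0 0
t=6: a0@(5,0) a1@(3,1) a2@(5,0) a3@(5,0) a4@(5,0) a5@(5,0) a6@(3,1) a7@(3,1) a8@(5,0) a9@(3,1) | pheromone: 0 0 0 0 / 0 0 0 0 / 0 0 0 0 / 0 23 0 0 / 0 0 0 0 / 28 0 0 0

(3, 1)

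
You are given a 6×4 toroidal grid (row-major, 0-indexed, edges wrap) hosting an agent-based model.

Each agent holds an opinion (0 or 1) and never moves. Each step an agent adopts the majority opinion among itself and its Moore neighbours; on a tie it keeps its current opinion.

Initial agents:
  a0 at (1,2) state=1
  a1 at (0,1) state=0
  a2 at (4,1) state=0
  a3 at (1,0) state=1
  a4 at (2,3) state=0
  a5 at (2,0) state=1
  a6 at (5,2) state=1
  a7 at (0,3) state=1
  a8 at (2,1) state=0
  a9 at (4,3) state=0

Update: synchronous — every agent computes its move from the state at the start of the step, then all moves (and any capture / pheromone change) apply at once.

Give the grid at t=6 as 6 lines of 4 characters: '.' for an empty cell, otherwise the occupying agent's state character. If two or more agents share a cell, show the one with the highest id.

.1.1
1.1.
11.1
....
.0.0
..0.

t=1: a0@(1,2):0 a1@(0,1):1 a2@(4,1):0 a3@(1,0):1 a4@(2,3):1 a5@(2,0):1 a6@(5,2):0 a7@(0,3):1 a8@(2,1):1 a9@(4,3):0
t=2: a0@(1,2):1 a1@(0,1):1 a2@(4,1):0 a3@(1,0):1 a4@(2,3):1 a5@(2,0):1 a6@(5,2):0 a7@(0,3):1 a8@(2,1):1 a9@(4,3):0
t=3: (unchanged — steady state)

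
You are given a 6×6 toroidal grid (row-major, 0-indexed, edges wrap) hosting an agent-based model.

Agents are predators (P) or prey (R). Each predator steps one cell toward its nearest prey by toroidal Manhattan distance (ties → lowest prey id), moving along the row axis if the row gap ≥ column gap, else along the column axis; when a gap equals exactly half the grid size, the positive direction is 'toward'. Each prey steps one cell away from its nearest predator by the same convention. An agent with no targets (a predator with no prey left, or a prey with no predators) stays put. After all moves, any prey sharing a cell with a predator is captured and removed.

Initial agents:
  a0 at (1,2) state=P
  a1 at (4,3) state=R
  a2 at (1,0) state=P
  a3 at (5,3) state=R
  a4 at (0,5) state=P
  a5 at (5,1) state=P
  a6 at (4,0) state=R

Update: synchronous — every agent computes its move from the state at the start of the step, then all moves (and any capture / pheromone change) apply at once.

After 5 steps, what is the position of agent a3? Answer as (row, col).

(1, 4)

t=1: a0@(0,2):P a1@(4,4):R a2@(2,0):P a3@(5,4):R a4@(0,4):P a5@(5,2):P a6@(3,0):R
t=2: a0@(0,3):P a1@(3,4):R a2@(3,0):P a3@(4,4):R a4@(5,4):P a5@(5,3):P a6@(4,0):R
t=3: a0@(5,3):P a1@(3,3):R a2@(4,0):P a3@(3,4):R a4@(4,4):P a5@(4,3):P a6@(5,0):R
t=4: a0@(4,3):P a1@(2,3):R a2@(5,0):P a3@(2,4):R a4@(3,4):P a5@(3,3):P a6@(0,0):R
t=5: a0@(3,3):P a1@(1,3):R a2@(0,0):P a3@(1,4):R a4@(2,4):P a5@(2,3):P a6@(1,0):R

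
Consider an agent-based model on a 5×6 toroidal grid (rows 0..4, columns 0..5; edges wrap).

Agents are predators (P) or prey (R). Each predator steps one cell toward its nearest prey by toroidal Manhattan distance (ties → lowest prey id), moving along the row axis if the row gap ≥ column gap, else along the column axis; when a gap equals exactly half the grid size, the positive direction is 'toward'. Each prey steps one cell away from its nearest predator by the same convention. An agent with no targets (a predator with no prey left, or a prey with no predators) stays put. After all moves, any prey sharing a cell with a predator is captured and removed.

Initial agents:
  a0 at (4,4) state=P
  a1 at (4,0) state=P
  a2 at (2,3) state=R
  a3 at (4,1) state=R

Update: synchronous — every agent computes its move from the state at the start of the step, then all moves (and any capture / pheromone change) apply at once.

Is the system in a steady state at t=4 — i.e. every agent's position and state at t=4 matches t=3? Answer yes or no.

no

t=1: a0@(3,4):P a1@(4,1):P a2@(1,3):R a3@(4,2):R
t=2: a0@(2,4):P a1@(4,2):P a2@(0,3):R a3@(4,3):R
t=3: a0@(1,4):P a1@(4,3):P a2@(1,3):R a3@(4,4):R
t=4: a0@(1,3):P a1@(4,4):P a2@(1,2):R a3@(4,5):R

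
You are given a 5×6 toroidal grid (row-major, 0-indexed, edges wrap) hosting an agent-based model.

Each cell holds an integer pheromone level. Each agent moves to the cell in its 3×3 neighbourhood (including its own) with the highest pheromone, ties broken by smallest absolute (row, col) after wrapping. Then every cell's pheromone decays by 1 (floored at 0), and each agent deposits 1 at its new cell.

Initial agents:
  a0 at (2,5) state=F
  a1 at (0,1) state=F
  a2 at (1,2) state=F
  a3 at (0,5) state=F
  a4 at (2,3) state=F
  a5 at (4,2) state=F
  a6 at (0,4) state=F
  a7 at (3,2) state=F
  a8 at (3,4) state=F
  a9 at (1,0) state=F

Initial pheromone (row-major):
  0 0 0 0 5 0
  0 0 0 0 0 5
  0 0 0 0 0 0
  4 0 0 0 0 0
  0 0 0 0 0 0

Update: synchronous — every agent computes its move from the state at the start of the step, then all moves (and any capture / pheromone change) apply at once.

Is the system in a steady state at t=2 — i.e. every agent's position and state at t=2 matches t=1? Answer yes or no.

t=1: a0@(1,5) a1@(0,0) a2@(0,1) a3@(0,4) a4@(1,2) a5@(0,1) a6@(0,4) a7@(2,1) a8@(2,3) a9@(1,5) | pheromone: 1 2 0 0 6 0 / 0 0 1 0 0 6 / 0 1 0 1 0 0 / 3 0 0 0 0 0 / 0 0 0 0 0 0
t=2: a0@(0,4) a1@(1,5) a2@(0,1) a3@(0,4) a4@(0,1) a5@(0,1) a6@(0,4) a7@(3,0) a8@(1,2) a9@(0,4) | pheromone: 0 4 0 0 9 0 / 0 0 1 0 0 6 / 0 0 0 0 0 0 / 3 0 0 0 0 0 / 0 0 0 0 0 0

no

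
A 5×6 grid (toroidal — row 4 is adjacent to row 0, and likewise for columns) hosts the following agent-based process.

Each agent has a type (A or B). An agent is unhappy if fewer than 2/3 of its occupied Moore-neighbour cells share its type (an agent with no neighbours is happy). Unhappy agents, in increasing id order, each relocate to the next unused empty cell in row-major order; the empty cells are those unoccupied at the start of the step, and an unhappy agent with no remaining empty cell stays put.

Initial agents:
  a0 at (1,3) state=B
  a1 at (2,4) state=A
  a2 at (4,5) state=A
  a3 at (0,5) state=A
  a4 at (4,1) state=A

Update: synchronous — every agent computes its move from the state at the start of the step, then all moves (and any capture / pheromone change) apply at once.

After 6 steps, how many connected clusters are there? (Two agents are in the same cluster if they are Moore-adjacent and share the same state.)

t=1: a0@(0,0):B a1@(0,1):A a2@(4,5):A a3@(0,5):A a4@(4,1):A
t=2: a0@(0,2):B a1@(0,3):A a2@(0,4):A a3@(1,0):A a4@(1,1):A
t=3: a0@(0,0):B a1@(0,1):A a2@(0,4):A a3@(1,0):A a4@(0,5):A
t=4: a0@(0,2):B a1@(0,3):A a2@(0,4):A a3@(1,0):A a4@(0,5):A
t=5: a0@(0,0):B a1@(0,1):A a2@(0,4):A a3@(1,0):A a4@(0,5):A
t=6: a0@(0,2):B a1@(0,3):A a2@(0,4):A a3@(1,0):A a4@(0,5):A

2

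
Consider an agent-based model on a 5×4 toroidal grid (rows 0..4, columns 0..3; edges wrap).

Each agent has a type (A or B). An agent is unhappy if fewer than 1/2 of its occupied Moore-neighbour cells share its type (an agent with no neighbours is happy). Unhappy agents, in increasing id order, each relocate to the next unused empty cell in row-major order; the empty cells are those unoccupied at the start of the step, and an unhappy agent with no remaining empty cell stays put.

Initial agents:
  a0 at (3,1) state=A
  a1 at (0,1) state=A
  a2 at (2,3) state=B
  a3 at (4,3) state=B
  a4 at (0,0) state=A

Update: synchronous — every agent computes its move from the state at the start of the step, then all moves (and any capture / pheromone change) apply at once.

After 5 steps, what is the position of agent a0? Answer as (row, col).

t=1: a0@(3,1):A a1@(0,1):A a2@(2,3):B a3@(0,2):B a4@(0,0):A
t=2: a0@(3,1):A a1@(0,1):A a2@(2,3):B a3@(0,3):B a4@(0,0):A
t=3: a0@(3,1):A a1@(0,1):A a2@(2,3):B a3@(0,2):B a4@(0,0):A
t=4: a0@(3,1):A a1@(0,1):A a2@(2,3):B a3@(0,3):B a4@(0,0):A
t=5: a0@(3,1):A a1@(0,1):A a2@(2,3):B a3@(0,2):B a4@(0,0):A

(3, 1)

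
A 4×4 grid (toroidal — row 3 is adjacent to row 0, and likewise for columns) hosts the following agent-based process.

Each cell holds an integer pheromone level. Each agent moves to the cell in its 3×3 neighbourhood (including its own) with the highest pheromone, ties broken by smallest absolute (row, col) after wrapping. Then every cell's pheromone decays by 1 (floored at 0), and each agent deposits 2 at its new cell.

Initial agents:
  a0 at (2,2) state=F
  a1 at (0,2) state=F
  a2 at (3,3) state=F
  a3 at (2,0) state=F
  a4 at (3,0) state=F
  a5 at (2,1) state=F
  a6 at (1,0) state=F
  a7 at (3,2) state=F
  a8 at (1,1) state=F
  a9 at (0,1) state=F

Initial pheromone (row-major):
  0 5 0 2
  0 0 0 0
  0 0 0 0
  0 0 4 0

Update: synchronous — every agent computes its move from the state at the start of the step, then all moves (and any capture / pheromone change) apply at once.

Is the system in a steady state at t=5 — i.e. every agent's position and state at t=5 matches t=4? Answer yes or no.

yes

t=1: a0@(3,2) a1@(0,1) a2@(3,2) a3@(1,0) a4@(0,1) a5@(3,2) a6@(0,1) a7@(0,1) a8@(0,1) a9@(0,1) | pheromone: 0 16 0 1 / 2 0 0 0 / 0 0 0 0 / 0 0 9 0
t=2: a0@(0,1) a1@(0,1) a2@(0,1) a3@(0,1) a4@(0,1) a5@(0,1) a6@(0,1) a7@(0,1) a8@(0,1) a9@(0,1) | pheromone: 0 35 0 0 / 1 0 0 0 / 0 0 0 0 / 0 0 8 0
t=3: a0@(0,1) a1@(0,1) a2@(0,1) a3@(0,1) a4@(0,1) a5@(0,1) a6@(0,1) a7@(0,1) a8@(0,1) a9@(0,1) | pheromone: 0 54 0 0 / 0 0 0 0 / 0 0 0 0 / 0 0 7 0
t=4: a0@(0,1) a1@(0,1) a2@(0,1) a3@(0,1) a4@(0,1) a5@(0,1) a6@(0,1) a7@(0,1) a8@(0,1) a9@(0,1) | pheromone: 0 73 0 0 / 0 0 0 0 / 0 0 0 0 / 0 0 6 0
t=5: a0@(0,1) a1@(0,1) a2@(0,1) a3@(0,1) a4@(0,1) a5@(0,1) a6@(0,1) a7@(0,1) a8@(0,1) a9@(0,1) | pheromone: 0 92 0 0 / 0 0 0 0 / 0 0 0 0 / 0 0 5 0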